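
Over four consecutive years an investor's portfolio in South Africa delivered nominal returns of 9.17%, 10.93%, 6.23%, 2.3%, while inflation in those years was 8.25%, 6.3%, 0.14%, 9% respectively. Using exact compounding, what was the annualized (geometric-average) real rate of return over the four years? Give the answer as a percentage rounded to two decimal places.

Compound the nominal returns: 1.0917 × 1.1093 × 1.0623 × 1.0230 = 1.31605833.
Compound inflation: 1.0825 × 1.0630 × 1.0014 × 1.0900 = 1.25601624.
Deflate: 1.31605833 / 1.25601624 = 1.04780359.
Annualized real rate = 1.04780359^(1/4) − 1 = 1.1742% → 1.17%.

1.17%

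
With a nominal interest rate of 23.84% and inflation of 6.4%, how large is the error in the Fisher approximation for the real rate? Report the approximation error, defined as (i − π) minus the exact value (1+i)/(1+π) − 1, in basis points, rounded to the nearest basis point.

105 basis points

Approximate: r ≈ 23.840% − 6.400% = 17.4400%
Exact: (1 + 0.2384)/(1 + 0.0640) − 1 = 16.3910%
Error = 17.4400% − 16.3910% = 1.0490% → 105 basis points.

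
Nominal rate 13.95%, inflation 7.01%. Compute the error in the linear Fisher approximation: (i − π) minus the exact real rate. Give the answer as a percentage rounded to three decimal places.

Approximate: r ≈ 13.950% − 7.010% = 6.9400%
Exact: (1 + 0.1395)/(1 + 0.0701) − 1 = 6.4854%
Error = 6.9400% − 6.4854% = 0.4546% → 0.455%.

0.455%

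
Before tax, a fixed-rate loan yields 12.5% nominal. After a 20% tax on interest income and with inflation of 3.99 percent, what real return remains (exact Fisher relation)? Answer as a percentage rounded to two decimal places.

After-tax nominal return = 12.5% × (1 − 0.2) = 10.0000%.
1 + r = 1.10000 / 1.03990 = 1.057794
After-tax real rate = 1.057794 − 1 → 5.78%.

5.78%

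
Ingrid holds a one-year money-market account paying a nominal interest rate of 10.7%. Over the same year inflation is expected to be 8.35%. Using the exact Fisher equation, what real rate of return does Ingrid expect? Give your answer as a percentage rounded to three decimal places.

By the Fisher equation, 1 + r = (1 + i)/(1 + π).
1 + r = 1.10700 / 1.08350 = 1.021689
r = 1.021689 − 1 = 2.1689%, i.e. 2.169%.

2.169%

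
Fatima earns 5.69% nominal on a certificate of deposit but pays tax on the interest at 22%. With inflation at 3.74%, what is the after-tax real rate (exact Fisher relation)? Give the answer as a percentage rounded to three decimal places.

0.673%

After-tax nominal return = 5.69% × (1 − 0.22) = 4.4382%.
1 + r = 1.044382 / 1.03740 = 1.006730
After-tax real rate = 1.006730 − 1 → 0.673%.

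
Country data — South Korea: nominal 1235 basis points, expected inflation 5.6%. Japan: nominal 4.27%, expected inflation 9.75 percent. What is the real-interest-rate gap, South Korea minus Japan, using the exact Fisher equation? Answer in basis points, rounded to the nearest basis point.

1139 basis points

South Korea: (1 + 0.1235)/(1 + 0.0560) − 1 = 6.3920%
Japan: (1 + 0.0427)/(1 + 0.0975) − 1 = -4.9932%
Differential = 6.3920% − (-4.9932%) = 11.3852% → 1139 basis points.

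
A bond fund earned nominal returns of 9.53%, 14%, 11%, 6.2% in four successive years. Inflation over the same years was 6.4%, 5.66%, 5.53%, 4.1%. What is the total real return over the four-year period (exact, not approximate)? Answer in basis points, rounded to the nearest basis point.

1918 basis points

Compound the nominal returns: 1.0953 × 1.1400 × 1.1100 × 1.0620 = 1.471924.
Compound inflation: 1.0640 × 1.0566 × 1.0553 × 1.0410 = 1.235034.
Deflate: 1.471924 / 1.235034 = 1.191809.
Total real return = 1.191809 − 1 → 1918 basis points.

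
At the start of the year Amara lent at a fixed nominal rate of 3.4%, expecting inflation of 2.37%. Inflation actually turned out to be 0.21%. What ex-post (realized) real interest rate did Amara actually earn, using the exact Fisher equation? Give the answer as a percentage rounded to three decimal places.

3.183%

Ex-post: (1 + 0.0340)/(1 + 0.0021) − 1 = 3.1833%
So the realized real rate is 3.183%.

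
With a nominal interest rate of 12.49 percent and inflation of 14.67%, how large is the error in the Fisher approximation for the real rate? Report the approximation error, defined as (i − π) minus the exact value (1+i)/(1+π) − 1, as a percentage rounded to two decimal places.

-0.28%

Approximate: r ≈ 12.490% − 14.670% = -2.1800%
Exact: (1 + 0.1249)/(1 + 0.1467) − 1 = -1.9011%
Error = -2.1800% − (-1.9011%) = -0.2789% → -0.28%.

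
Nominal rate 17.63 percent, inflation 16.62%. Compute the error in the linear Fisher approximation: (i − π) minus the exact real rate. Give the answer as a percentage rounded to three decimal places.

Approximate: r ≈ 17.630% − 16.620% = 1.0100%
Exact: (1 + 0.1763)/(1 + 0.1662) − 1 = 0.8661%
Error = 1.0100% − 0.8661% = 0.1439% → 0.144%.

0.144%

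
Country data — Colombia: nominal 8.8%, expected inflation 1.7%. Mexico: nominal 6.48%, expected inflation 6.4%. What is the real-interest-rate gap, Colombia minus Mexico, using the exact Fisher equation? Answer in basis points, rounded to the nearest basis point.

691 basis points

Colombia: (1 + 0.0880)/(1 + 0.0170) − 1 = 6.9813%
Mexico: (1 + 0.0648)/(1 + 0.0640) − 1 = 0.0752%
Differential = 6.9813% − 0.0752% = 6.9061% → 691 basis points.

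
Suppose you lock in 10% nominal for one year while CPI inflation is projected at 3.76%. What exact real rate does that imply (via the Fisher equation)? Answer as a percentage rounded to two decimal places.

6.01%

1 + r = 1.10000 / 1.03760 = 1.060139
r = 1.060139 − 1 = 6.0139%, i.e. 6.01%.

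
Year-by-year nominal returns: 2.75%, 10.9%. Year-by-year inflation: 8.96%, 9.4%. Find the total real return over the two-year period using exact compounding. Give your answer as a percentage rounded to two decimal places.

-4.41%

Nominal growth factor = 1.0275 × 1.1090 = 1.139498
Price-level growth factor = 1.0896 × 1.0940 = 1.192022
Real growth factor = 1.139498 / 1.192022 = 0.955936
Total real return = 0.955936 − 1 → -4.41%.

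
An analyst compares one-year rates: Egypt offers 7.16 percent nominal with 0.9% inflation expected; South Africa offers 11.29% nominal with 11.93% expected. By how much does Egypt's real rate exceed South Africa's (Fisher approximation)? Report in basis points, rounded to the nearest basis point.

690 basis points

Egypt: 7.16% − 0.9% = 6.260%
South Africa: 11.29% − 11.93% = -0.640%
Differential = 6.900% → 690 basis points.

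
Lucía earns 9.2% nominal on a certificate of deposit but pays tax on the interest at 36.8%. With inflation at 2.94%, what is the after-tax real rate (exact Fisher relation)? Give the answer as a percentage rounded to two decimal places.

2.79%

After-tax nominal return = 9.2% × (1 − 0.368) = 5.8144%.
1 + r = 1.058144 / 1.02940 = 1.027923
After-tax real rate = 1.027923 − 1 → 2.79%.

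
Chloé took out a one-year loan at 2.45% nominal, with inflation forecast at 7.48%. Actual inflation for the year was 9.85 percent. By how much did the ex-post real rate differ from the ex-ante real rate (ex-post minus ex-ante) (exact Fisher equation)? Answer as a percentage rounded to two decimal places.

Ex-ante: (1 + 0.0245)/(1 + 0.0748) − 1 = -4.6799%
Ex-post: (1 + 0.0245)/(1 + 0.0985) − 1 = -6.7365%
Difference (ex-post − ex-ante) = -2.0565% → -2.06%.

-2.06%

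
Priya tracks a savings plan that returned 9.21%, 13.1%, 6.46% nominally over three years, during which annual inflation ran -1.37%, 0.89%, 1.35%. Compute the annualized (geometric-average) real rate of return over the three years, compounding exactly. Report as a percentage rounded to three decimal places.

Compound the nominal returns: 1.0921 × 1.1310 × 1.0646 = 1.31495677.
Compound inflation: 0.9863 × 1.0089 × 1.0135 = 1.00851162.
Deflate: 1.31495677 / 1.00851162 = 1.30385881.
Annualized real rate = 1.30385881^(1/3) − 1 = 9.2472% → 9.247%.

9.247%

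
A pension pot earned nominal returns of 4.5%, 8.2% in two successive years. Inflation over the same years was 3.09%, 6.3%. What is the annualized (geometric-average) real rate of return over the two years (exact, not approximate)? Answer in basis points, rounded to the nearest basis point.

158 basis points

Nominal growth factor = 1.0450 × 1.0820 = 1.13069000
Price-level growth factor = 1.0309 × 1.0630 = 1.09584670
Real growth factor = 1.13069000 / 1.09584670 = 1.03179578
Annualized real rate = 1.03179578^(1/2) − 1 = 1.5773% → 158 basis points.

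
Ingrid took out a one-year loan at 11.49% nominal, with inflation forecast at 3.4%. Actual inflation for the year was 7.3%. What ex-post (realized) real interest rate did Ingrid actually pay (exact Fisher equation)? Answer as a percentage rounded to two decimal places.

3.90%

Ex-post: (1 + 0.1149)/(1 + 0.0730) − 1 = 3.9049%
So the realized real rate is 3.90%.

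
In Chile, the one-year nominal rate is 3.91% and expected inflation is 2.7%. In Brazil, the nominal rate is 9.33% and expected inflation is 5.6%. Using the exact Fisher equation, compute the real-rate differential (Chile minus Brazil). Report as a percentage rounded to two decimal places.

Chile: (1 + 0.0391)/(1 + 0.0270) − 1 = 1.1782%
Brazil: (1 + 0.0933)/(1 + 0.0560) − 1 = 3.5322%
Differential = 1.1782% − 3.5322% = -2.3540% → -2.35%.

-2.35%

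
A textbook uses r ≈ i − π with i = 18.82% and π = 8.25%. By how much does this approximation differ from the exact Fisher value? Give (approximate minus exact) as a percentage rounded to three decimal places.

0.806%

Approximate: r ≈ 18.820% − 8.250% = 10.5700%
Exact: (1 + 0.1882)/(1 + 0.0825) − 1 = 9.7644%
Error = 10.5700% − 9.7644% = 0.8056% → 0.806%.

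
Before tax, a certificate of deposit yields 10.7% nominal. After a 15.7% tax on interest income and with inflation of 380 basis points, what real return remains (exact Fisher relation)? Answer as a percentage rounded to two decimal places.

5.03%

After-tax nominal return = 10.7% × (1 − 0.157) = 9.0201%.
1 + r = 1.090201 / 1.03800 = 1.050290
After-tax real rate = 1.050290 − 1 → 5.03%.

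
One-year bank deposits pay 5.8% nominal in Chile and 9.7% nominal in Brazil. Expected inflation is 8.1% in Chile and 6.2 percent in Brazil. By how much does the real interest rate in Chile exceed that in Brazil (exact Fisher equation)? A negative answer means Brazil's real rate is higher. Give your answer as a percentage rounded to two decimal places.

-5.42%

Chile: (1 + 0.0580)/(1 + 0.0810) − 1 = -2.1277%
Brazil: (1 + 0.0970)/(1 + 0.0620) − 1 = 3.2957%
Differential = -2.1277% − 3.2957% = -5.4233% → -5.42%.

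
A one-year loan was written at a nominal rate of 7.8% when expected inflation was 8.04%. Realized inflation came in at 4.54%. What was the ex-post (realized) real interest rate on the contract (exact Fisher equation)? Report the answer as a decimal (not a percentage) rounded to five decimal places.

Ex-post: (1 + 0.0780)/(1 + 0.0454) − 1 = 3.1184%
So the realized real rate is 0.03118.

0.03118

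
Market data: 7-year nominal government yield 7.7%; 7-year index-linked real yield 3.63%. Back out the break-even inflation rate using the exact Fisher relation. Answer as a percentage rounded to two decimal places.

(1 + π) = (1 + i)/(1 + r) = 1.07700 / 1.03630 = 1.039274
Break-even inflation = 1.039274 − 1 → 3.93%.

3.93%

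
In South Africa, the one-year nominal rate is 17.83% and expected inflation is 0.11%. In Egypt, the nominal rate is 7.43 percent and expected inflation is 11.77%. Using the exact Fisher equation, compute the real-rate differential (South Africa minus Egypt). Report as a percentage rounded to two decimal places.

South Africa: (1 + 0.1783)/(1 + 0.0011) − 1 = 17.7005%
Egypt: (1 + 0.0743)/(1 + 0.1177) − 1 = -3.8830%
Differential = 17.7005% − (-3.8830%) = 21.5835% → 21.58%.

21.58%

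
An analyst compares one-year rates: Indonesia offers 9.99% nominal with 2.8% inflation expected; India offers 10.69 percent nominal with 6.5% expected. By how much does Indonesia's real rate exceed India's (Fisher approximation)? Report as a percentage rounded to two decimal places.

3.00%

Indonesia: 9.99% − 2.8% = 7.190%
India: 10.69% − 6.5% = 4.190%
Differential = 3.000% → 3.00%.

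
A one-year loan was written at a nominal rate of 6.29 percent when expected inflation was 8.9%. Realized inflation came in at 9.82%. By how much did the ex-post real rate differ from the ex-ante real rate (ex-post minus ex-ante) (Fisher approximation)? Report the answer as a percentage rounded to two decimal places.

-0.92%

Ex-ante: 6.29% − 8.9% = -2.610%
Ex-post: 6.29% − 9.82% = -3.530%
Difference (ex-post − ex-ante) = -0.9200% → -0.92%.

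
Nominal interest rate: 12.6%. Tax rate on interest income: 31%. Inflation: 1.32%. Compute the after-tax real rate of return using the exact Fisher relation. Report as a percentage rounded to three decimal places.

After-tax nominal return = 12.6% × (1 − 0.31) = 8.6940%.
1 + r = 1.08694 / 1.01320 = 1.072779
After-tax real rate = 1.072779 − 1 → 7.278%.

7.278%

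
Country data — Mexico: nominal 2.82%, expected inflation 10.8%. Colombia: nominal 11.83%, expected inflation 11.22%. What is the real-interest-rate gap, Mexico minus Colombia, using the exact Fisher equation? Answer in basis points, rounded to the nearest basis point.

Mexico: (1 + 0.0282)/(1 + 0.1080) − 1 = -7.2022%
Colombia: (1 + 0.1183)/(1 + 0.1122) − 1 = 0.5485%
Differential = -7.2022% − 0.5485% = -7.7506% → -775 basis points.

-775 basis points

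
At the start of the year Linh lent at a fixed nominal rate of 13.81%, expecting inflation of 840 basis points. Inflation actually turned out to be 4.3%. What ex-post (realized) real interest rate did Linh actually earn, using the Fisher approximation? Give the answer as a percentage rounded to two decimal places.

Ex-post: 13.81% − 4.3% = 9.510%
So the realized real rate is 9.51%.

9.51%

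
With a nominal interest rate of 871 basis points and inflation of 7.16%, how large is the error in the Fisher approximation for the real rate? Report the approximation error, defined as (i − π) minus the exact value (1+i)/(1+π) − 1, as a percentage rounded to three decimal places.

Approximate: r ≈ 8.710% − 7.160% = 1.5500%
Exact: (1 + 0.0871)/(1 + 0.0716) − 1 = 1.4464%
Error = 1.5500% − 1.4464% = 0.1036% → 0.104%.

0.104%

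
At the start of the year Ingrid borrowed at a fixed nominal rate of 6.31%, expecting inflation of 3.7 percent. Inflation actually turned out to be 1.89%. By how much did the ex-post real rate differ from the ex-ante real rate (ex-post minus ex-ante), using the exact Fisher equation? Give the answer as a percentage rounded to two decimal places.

Ex-ante: (1 + 0.0631)/(1 + 0.0370) − 1 = 2.5169%
Ex-post: (1 + 0.0631)/(1 + 0.0189) − 1 = 4.3380%
Difference (ex-post − ex-ante) = 1.8211% → 1.82%.

1.82%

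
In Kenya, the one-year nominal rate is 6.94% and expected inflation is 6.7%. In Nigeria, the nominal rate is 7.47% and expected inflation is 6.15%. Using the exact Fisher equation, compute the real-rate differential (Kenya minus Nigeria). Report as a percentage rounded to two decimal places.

-1.02%

Kenya: (1 + 0.0694)/(1 + 0.0670) − 1 = 0.2249%
Nigeria: (1 + 0.0747)/(1 + 0.0615) − 1 = 1.2435%
Differential = 0.2249% − 1.2435% = -1.0186% → -1.02%.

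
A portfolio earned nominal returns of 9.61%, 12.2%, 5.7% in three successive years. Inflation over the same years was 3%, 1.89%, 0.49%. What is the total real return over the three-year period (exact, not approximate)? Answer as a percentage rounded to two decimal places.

Compound the nominal returns: 1.0961 × 1.1220 × 1.0570 = 1.299924.
Compound inflation: 1.0300 × 1.0189 × 1.0049 = 1.054609.
Deflate: 1.299924 / 1.054609 = 1.232612.
Total real return = 1.232612 − 1 → 23.26%.

23.26%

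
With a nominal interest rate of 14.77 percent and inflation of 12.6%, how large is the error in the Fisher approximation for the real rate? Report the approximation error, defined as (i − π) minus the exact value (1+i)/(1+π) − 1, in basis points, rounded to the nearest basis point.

24 basis points

Approximate: r ≈ 14.770% − 12.600% = 2.1700%
Exact: (1 + 0.1477)/(1 + 0.1260) − 1 = 1.9272%
Error = 2.1700% − 1.9272% = 0.2428% → 24 basis points.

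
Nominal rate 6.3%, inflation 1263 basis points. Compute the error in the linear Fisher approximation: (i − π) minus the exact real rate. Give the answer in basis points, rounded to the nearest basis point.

Approximate: r ≈ 6.300% − 12.630% = -6.3300%
Exact: (1 + 0.0630)/(1 + 0.1263) − 1 = -5.6202%
Error = -6.3300% − (-5.6202%) = -0.7098% → -71 basis points.

-71 basis points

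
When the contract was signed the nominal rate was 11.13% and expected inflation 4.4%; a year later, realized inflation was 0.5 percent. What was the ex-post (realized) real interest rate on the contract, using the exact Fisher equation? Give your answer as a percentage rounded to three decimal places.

10.577%

Ex-post: (1 + 0.1113)/(1 + 0.0050) − 1 = 10.5771%
So the realized real rate is 10.577%.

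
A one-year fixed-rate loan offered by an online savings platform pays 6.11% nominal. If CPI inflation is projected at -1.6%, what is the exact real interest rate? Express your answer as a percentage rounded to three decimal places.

1 + r = 1.06110 / 0.98400 = 1.078354
r = 1.078354 − 1 = 7.8354%, i.e. 7.835%.

7.835%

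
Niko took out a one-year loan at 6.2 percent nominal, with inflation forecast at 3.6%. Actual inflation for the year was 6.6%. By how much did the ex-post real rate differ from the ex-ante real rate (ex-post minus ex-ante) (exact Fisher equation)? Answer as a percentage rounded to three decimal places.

-2.885%

Ex-ante: (1 + 0.0620)/(1 + 0.0360) − 1 = 2.5097%
Ex-post: (1 + 0.0620)/(1 + 0.0660) − 1 = -0.3752%
Difference (ex-post − ex-ante) = -2.8849% → -2.885%.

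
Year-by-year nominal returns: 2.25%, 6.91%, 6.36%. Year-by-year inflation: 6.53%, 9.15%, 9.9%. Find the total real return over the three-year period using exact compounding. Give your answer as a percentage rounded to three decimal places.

-9.016%

Compound the nominal returns: 1.0225 × 1.0691 × 1.0636 = 1.162679.
Compound inflation: 1.0653 × 1.0915 × 1.0990 = 1.277890.
Deflate: 1.162679 / 1.277890 = 0.909843.
Total real return = 0.909843 − 1 → -9.016%.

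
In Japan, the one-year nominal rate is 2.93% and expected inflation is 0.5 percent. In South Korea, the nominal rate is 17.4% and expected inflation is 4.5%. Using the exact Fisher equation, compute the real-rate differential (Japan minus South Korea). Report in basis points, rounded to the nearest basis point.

-993 basis points

Japan: (1 + 0.0293)/(1 + 0.0050) − 1 = 2.4179%
South Korea: (1 + 0.1740)/(1 + 0.0450) − 1 = 12.3445%
Differential = 2.4179% − 12.3445% = -9.9266% → -993 basis points.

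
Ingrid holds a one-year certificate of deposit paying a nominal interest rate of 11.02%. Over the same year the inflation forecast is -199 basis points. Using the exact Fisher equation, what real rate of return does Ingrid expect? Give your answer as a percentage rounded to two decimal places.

1 + r = 1.11020 / 0.98010 = 1.132742
r = 1.132742 − 1 = 13.2742%, i.e. 13.27%.

13.27%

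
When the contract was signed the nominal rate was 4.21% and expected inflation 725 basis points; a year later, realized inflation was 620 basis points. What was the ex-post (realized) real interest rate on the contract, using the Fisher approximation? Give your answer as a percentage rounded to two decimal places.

Ex-post: 4.21% − 6.2% = -1.990%
So the realized real rate is -1.99%.

-1.99%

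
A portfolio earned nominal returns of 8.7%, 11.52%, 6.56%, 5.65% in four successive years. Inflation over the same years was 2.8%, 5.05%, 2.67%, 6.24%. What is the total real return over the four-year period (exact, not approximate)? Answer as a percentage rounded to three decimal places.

15.858%

Compound the nominal returns: 1.0870 × 1.1152 × 1.0656 × 1.0565 = 1.364728.
Compound inflation: 1.0280 × 1.0505 × 1.0267 × 1.0624 = 1.177934.
Deflate: 1.364728 / 1.177934 = 1.158578.
Total real return = 1.158578 − 1 → 15.858%.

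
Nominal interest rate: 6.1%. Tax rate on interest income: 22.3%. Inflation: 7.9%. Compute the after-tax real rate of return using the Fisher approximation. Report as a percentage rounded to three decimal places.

After-tax nominal return = 6.1% × (1 − 0.223) = 4.7397%.
r ≈ 4.7397% − 7.9% → -3.160%.

-3.160%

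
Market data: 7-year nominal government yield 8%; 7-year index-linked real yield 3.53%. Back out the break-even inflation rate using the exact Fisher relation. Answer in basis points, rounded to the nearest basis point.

432 basis points

(1 + π) = (1 + i)/(1 + r) = 1.08000 / 1.03530 = 1.043176
Break-even inflation = 1.043176 − 1 → 432 basis points.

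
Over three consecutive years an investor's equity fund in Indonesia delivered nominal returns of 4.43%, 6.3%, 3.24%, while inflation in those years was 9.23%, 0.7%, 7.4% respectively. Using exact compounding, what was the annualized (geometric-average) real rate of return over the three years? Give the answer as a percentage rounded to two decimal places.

-1.01%

Nominal growth factor = 1.0443 × 1.0630 × 1.0324 = 1.14605785
Price-level growth factor = 1.0923 × 1.0070 × 1.0740 = 1.18134211
Real growth factor = 1.14605785 / 1.18134211 = 0.97013205
Annualized real rate = 0.97013205^(1/3) − 1 = -1.0057% → -1.01%.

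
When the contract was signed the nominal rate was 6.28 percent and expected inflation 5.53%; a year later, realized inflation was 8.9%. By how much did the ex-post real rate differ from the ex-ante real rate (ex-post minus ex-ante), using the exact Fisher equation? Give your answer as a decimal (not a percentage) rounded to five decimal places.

-0.03117

Ex-ante: (1 + 0.0628)/(1 + 0.0553) − 1 = 0.7107%
Ex-post: (1 + 0.0628)/(1 + 0.0890) − 1 = -2.4059%
Difference (ex-post − ex-ante) = -3.1166% → -0.03117.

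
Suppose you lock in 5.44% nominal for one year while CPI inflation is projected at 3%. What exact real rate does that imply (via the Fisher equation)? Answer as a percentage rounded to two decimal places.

1 + r = 1.05440 / 1.03000 = 1.023689
r = 1.023689 − 1 = 2.3689%, i.e. 2.37%.

2.37%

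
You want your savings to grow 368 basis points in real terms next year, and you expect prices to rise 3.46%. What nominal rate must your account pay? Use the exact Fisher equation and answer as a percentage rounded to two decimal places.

7.27%

(1 + i) = (1 + r)(1 + π) = 1.03680 × 1.03460 = 1.07267328
i = 1.07267328 − 1, so the required nominal rate is 7.27%.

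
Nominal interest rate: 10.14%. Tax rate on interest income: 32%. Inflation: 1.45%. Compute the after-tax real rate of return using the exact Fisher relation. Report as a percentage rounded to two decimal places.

After-tax nominal return = 10.14% × (1 − 0.32) = 6.8952%.
1 + r = 1.068952 / 1.01450 = 1.053674
After-tax real rate = 1.053674 − 1 → 5.37%.

5.37%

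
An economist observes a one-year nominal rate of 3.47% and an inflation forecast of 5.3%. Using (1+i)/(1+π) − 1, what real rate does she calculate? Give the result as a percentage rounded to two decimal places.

1 + r = 1.03470 / 1.05300 = 0.982621
r = 0.982621 − 1 = -1.7379%, i.e. -1.74%.

-1.74%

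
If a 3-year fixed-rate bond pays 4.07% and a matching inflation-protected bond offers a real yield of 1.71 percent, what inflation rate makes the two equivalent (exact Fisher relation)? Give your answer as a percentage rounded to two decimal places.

2.32%

(1 + π) = (1 + i)/(1 + r) = 1.04070 / 1.01710 = 1.023203
Break-even inflation = 1.023203 − 1 → 2.32%.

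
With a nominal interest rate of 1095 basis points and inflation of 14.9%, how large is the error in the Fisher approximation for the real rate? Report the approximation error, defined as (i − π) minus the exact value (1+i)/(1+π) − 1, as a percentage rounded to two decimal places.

-0.51%

Approximate: r ≈ 10.950% − 14.900% = -3.9500%
Exact: (1 + 0.1095)/(1 + 0.1490) − 1 = -3.4378%
Error = -3.9500% − (-3.4378%) = -0.5122% → -0.51%.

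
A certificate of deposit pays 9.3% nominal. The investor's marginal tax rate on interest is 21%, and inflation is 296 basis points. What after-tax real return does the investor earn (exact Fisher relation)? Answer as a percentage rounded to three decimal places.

After-tax nominal return = 9.3% × (1 − 0.21) = 7.3470%.
1 + r = 1.07347 / 1.02960 = 1.042609
After-tax real rate = 1.042609 − 1 → 4.261%.

4.261%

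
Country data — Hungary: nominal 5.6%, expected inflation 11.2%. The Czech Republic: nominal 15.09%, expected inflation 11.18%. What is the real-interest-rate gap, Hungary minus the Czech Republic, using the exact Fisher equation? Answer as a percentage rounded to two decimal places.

Hungary: (1 + 0.0560)/(1 + 0.1120) − 1 = -5.0360%
The Czech Republic: (1 + 0.1509)/(1 + 0.1118) − 1 = 3.5168%
Differential = -5.0360% − 3.5168% = -8.5528% → -8.55%.

-8.55%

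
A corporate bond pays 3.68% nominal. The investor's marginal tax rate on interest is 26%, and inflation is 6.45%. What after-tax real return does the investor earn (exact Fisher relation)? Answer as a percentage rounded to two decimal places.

-3.50%

After-tax nominal return = 3.68% × (1 − 0.26) = 2.7232%.
1 + r = 1.027232 / 1.06450 = 0.964990
After-tax real rate = 0.964990 − 1 → -3.50%.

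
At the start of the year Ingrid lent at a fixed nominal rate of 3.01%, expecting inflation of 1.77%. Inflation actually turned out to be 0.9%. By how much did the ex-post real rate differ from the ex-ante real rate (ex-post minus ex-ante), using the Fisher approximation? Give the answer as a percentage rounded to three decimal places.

0.870%

Ex-ante: 3.01% − 1.77% = 1.240%
Ex-post: 3.01% − 0.9% = 2.110%
Difference (ex-post − ex-ante) = 0.8700% → 0.870%.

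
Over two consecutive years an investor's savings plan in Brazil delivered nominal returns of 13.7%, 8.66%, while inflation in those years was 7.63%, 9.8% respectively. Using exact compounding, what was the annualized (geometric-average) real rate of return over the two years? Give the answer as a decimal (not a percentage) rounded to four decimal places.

Nominal growth factor = 1.1370 × 1.0866 = 1.23546420
Price-level growth factor = 1.0763 × 1.0980 = 1.18177740
Real growth factor = 1.23546420 / 1.18177740 = 1.04542886
Annualized real rate = 1.04542886^(1/2) − 1 = 2.2462% → 0.0225.

0.0225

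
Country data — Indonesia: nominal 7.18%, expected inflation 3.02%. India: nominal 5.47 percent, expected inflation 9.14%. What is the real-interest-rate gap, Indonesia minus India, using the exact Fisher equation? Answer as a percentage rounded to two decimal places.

Indonesia: (1 + 0.0718)/(1 + 0.0302) − 1 = 4.0381%
India: (1 + 0.0547)/(1 + 0.0914) − 1 = -3.3627%
Differential = 4.0381% − (-3.3627%) = 7.4007% → 7.40%.

7.40%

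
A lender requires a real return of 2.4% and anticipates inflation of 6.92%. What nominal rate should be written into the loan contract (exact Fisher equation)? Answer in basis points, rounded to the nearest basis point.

949 basis points

(1 + i) = (1 + r)(1 + π) = 1.02400 × 1.06920 = 1.0948608
i = 1.0948608 − 1, so the required nominal rate is 949 basis points.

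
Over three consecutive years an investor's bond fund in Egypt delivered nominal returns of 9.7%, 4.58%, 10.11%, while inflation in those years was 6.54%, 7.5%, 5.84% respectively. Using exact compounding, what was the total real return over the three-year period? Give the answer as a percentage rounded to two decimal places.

4.21%

Compound the nominal returns: 1.0970 × 1.0458 × 1.1011 = 1.263229.
Compound inflation: 1.0654 × 1.0750 × 1.0584 = 1.212191.
Deflate: 1.263229 / 1.212191 = 1.042104.
Total real return = 1.042104 − 1 → 4.21%.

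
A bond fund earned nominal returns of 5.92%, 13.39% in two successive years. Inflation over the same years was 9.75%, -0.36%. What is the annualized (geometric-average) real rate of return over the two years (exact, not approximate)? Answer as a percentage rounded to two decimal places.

Compound the nominal returns: 1.0592 × 1.1339 = 1.20102688.
Compound inflation: 1.0975 × 0.9964 = 1.09354900.
Deflate: 1.20102688 / 1.09354900 = 1.09828355.
Annualized real rate = 1.09828355^(1/2) − 1 = 4.7990% → 4.80%.

4.80%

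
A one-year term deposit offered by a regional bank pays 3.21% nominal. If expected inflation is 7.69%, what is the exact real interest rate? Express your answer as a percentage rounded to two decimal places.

-4.16%

1 + r = 1.03210 / 1.07690 = 0.958399
r = 0.958399 − 1 = -4.1601%, i.e. -4.16%.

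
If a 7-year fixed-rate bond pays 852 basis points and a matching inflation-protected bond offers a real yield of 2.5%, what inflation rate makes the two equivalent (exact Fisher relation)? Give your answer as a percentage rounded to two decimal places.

5.87%

(1 + π) = (1 + i)/(1 + r) = 1.08520 / 1.02500 = 1.058732
Break-even inflation = 1.058732 − 1 → 5.87%.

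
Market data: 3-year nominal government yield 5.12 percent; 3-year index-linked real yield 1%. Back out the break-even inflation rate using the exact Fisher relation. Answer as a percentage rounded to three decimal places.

4.079%

(1 + π) = (1 + i)/(1 + r) = 1.05120 / 1.01000 = 1.040792
Break-even inflation = 1.040792 − 1 → 4.079%.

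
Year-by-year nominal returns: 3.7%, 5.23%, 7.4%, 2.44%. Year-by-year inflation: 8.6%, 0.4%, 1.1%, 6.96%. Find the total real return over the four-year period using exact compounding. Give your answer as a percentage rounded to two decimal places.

1.83%

Nominal growth factor = 1.0370 × 1.0523 × 1.0740 × 1.0244 = 1.200583
Price-level growth factor = 1.0860 × 1.0040 × 1.0110 × 1.0696 = 1.179060
Real growth factor = 1.200583 / 1.179060 = 1.018254
Total real return = 1.018254 − 1 → 1.83%.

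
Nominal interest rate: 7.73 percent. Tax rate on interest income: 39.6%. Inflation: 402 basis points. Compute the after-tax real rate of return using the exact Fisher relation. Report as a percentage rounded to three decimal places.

After-tax nominal return = 7.73% × (1 − 0.396) = 4.66892%.
1 + r = 1.0466892 / 1.04020 = 1.006238
After-tax real rate = 1.006238 − 1 → 0.624%.

0.624%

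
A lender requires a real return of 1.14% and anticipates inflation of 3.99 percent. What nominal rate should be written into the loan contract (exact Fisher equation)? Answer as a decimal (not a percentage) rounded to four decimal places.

(1 + i) = (1 + r)(1 + π) = 1.01140 × 1.03990 = 1.05175486
i = 1.05175486 − 1, so the required nominal rate is 0.0518.

0.0518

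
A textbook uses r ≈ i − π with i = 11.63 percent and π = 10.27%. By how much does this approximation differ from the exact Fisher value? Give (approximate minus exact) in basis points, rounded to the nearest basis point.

Approximate: r ≈ 11.630% − 10.270% = 1.3600%
Exact: (1 + 0.1163)/(1 + 0.1027) − 1 = 1.2333%
Error = 1.3600% − 1.2333% = 0.1267% → 13 basis points.

13 basis points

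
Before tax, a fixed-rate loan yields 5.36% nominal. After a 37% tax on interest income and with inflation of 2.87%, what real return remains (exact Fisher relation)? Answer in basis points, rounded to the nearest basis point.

After-tax nominal return = 5.36% × (1 − 0.37) = 3.3768%.
1 + r = 1.033768 / 1.02870 = 1.004927
After-tax real rate = 1.004927 − 1 → 49 basis points.

49 basis points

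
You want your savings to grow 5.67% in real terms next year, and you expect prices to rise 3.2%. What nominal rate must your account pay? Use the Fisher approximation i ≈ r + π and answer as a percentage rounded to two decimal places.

8.87%

i ≈ r + π = 5.67% + 3.2% = 8.87%.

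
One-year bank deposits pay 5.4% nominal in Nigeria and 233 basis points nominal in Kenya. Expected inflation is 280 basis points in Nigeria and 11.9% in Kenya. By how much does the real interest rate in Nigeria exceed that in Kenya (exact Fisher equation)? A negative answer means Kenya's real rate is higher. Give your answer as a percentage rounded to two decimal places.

Nigeria: (1 + 0.0540)/(1 + 0.0280) − 1 = 2.5292%
Kenya: (1 + 0.0233)/(1 + 0.1190) − 1 = -8.5523%
Differential = 2.5292% − (-8.5523%) = 11.0815% → 11.08%.

11.08%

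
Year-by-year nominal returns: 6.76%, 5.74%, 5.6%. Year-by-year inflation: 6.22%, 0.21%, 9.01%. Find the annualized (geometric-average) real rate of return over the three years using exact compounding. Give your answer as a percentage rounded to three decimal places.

Nominal growth factor = 1.0676 × 1.0574 × 1.0560 = 1.19209753
Price-level growth factor = 1.0622 × 1.0021 × 1.0901 = 1.16033582
Real growth factor = 1.19209753 / 1.16033582 = 1.02737286
Annualized real rate = 1.02737286^(1/3) − 1 = 0.9042% → 0.904%.

0.904%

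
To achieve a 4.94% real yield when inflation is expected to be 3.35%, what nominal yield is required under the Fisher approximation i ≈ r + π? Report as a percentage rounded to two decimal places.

8.29%

i ≈ r + π = 4.94% + 3.35% = 8.29%.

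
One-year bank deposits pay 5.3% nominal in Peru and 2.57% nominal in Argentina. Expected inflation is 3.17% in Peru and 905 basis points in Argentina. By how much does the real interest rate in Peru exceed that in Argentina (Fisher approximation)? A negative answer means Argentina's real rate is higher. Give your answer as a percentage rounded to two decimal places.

Peru: 5.3% − 3.17% = 2.130%
Argentina: 2.57% − 9.05% = -6.480%
Differential = 8.610% → 8.61%.

8.61%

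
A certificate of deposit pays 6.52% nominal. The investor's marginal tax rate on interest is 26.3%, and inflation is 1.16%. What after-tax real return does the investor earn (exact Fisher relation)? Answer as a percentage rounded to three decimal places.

3.603%

After-tax nominal return = 6.52% × (1 − 0.263) = 4.80524%.
1 + r = 1.0480524 / 1.01160 = 1.036034
After-tax real rate = 1.036034 − 1 → 3.603%.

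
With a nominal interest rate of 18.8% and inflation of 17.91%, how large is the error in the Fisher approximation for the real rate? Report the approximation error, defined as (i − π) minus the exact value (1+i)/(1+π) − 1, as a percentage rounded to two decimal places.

Approximate: r ≈ 18.800% − 17.910% = 0.8900%
Exact: (1 + 0.1880)/(1 + 0.1791) − 1 = 0.7548%
Error = 0.8900% − 0.7548% = 0.1352% → 0.14%.

0.14%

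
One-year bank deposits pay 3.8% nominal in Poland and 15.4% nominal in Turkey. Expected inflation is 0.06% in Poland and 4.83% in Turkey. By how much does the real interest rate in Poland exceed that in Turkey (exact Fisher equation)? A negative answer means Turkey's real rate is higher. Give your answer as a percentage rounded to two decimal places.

-6.35%

Poland: (1 + 0.0380)/(1 + 0.0006) − 1 = 3.7378%
Turkey: (1 + 0.1540)/(1 + 0.0483) − 1 = 10.0830%
Differential = 3.7378% − 10.0830% = -6.3452% → -6.35%.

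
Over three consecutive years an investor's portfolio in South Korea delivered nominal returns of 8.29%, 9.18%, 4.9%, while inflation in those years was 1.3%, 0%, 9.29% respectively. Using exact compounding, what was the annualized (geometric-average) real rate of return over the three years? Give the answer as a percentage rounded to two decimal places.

Compound the nominal returns: 1.0829 × 1.0918 × 1.0490 = 1.24024342.
Compound inflation: 1.0130 × 1.0000 × 1.0929 = 1.10710770.
Deflate: 1.24024342 / 1.10710770 = 1.12025544.
Annualized real rate = 1.12025544^(1/3) − 1 = 3.8578% → 3.86%.

3.86%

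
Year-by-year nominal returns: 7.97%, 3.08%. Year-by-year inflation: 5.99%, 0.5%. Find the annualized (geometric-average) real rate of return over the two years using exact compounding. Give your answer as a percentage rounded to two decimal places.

Nominal growth factor = 1.0797 × 1.0308 = 1.11295476
Price-level growth factor = 1.0599 × 1.0050 = 1.06519950
Real growth factor = 1.11295476 / 1.06519950 = 1.04483222
Annualized real rate = 1.04483222^(1/2) − 1 = 2.2170% → 2.22%.

2.22%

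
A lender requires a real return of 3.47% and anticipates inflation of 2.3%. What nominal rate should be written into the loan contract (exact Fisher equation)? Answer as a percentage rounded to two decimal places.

5.85%

(1 + i) = (1 + r)(1 + π) = 1.03470 × 1.02300 = 1.0584981
i = 1.0584981 − 1, so the required nominal rate is 5.85%.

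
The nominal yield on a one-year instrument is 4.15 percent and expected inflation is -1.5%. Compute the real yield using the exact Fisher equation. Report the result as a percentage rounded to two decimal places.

5.74%

1 + r = 1.04150 / 0.98500 = 1.057360
r = 1.057360 − 1 = 5.7360%, i.e. 5.74%.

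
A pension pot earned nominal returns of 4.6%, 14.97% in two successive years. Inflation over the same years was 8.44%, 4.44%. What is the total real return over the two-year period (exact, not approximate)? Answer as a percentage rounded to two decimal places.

Nominal growth factor = 1.0460 × 1.1497 = 1.202586
Price-level growth factor = 1.0844 × 1.0444 = 1.132547
Real growth factor = 1.202586 / 1.132547 = 1.061842
Total real return = 1.061842 − 1 → 6.18%.

6.18%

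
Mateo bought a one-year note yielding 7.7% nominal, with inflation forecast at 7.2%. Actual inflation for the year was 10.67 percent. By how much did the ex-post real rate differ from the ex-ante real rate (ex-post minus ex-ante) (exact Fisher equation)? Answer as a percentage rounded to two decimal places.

-3.15%

Ex-ante: (1 + 0.0770)/(1 + 0.0720) − 1 = 0.4664%
Ex-post: (1 + 0.0770)/(1 + 0.1067) − 1 = -2.6837%
Difference (ex-post − ex-ante) = -3.1501% → -3.15%.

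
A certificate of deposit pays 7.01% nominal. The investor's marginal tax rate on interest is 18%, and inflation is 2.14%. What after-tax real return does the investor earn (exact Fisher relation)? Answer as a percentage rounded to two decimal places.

3.53%

After-tax nominal return = 7.01% × (1 − 0.18) = 5.7482%.
1 + r = 1.057482 / 1.02140 = 1.035326
After-tax real rate = 1.035326 − 1 → 3.53%.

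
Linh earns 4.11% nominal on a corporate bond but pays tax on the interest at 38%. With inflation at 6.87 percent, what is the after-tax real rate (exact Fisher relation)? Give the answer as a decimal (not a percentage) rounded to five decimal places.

-0.04044

After-tax nominal return = 4.11% × (1 − 0.38) = 2.5482%.
1 + r = 1.025482 / 1.06870 = 0.959560
After-tax real rate = 0.959560 − 1 → -0.04044.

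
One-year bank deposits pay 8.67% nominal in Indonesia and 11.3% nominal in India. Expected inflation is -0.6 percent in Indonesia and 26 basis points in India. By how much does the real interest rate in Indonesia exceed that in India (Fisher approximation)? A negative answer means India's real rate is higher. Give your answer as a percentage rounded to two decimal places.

-1.77%

Indonesia: 8.67% − (-0.6%) = 9.270%
India: 11.3% − 0.26% = 11.040%
Differential = -1.770% → -1.77%.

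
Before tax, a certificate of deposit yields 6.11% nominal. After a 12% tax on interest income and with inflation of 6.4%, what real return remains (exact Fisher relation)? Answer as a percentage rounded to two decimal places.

-0.96%

After-tax nominal return = 6.11% × (1 − 0.12) = 5.3768%.
1 + r = 1.053768 / 1.06400 = 0.990383
After-tax real rate = 0.990383 − 1 → -0.96%.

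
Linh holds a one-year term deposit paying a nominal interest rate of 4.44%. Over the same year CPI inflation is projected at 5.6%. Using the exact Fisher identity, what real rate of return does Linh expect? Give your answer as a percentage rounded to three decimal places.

By the Fisher identity, 1 + r = (1 + i)/(1 + π).
1 + r = 1.04440 / 1.05600 = 0.9890152
r = 0.9890152 − 1 = -1.09848%, i.e. -1.098%.

-1.098%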